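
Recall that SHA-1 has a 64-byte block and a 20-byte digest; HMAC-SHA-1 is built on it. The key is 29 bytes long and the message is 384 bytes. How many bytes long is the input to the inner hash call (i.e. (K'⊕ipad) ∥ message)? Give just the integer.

Key is 29 ≤ 64 bytes, zero-padded: |K'| = 64.
Inner input = (K'⊕ipad) ∥ m → 64 + 384 = 448 bytes.

448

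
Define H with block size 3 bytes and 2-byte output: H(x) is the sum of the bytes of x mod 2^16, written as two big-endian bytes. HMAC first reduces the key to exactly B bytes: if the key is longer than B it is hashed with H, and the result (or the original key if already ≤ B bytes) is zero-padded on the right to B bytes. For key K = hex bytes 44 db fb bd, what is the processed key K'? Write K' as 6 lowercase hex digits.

02d700

|K| = 4 > B = 3, so first hash the key.
H(K): sum = 68+219+251+189 = 727 → 02 d7.
Zero-pad H(K) = 02 d7 to 3 bytes: K' = 02 d7 00.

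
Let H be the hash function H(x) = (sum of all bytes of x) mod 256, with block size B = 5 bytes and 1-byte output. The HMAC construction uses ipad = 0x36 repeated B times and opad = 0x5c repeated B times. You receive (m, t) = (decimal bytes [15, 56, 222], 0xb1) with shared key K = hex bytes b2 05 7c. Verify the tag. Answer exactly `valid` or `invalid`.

valid

Key hex bytes b2 05 7c is 3 bytes ≤ B = 5; zero-pad to 5 bytes: K' = b2 05 7c 00 00.
K' ⊕ ipad = 84 33 4a 36 36; K' ⊕ opad = ee 59 20 5c 5c.
Inner hash: sum = 132+51+74+54+54+15+56+222 = 658; mod 256 = 146 → 92.
Outer hash (recomputed tag): sum = 238+89+32+92+92+146 = 689; mod 256 = 177 → b1.
Recomputed tag = b1; claimed = b1 → match.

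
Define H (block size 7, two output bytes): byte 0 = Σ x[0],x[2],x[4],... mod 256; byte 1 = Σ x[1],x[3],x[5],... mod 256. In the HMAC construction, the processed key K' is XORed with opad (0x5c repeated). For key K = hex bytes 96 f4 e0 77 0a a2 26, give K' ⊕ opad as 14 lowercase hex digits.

caa8bc2b56fe7a

Key hex bytes 96 f4 e0 77 0a a2 26 is exactly B = 7 bytes: K' = 96 f4 e0 77 0a a2 26.
XOR each byte with 0x5c: 96⊕5c=ca, f4⊕5c=a8, e0⊕5c=bc, 77⊕5c=2b, 0a⊕5c=56, a2⊕5c=fe, 26⊕5c=7a.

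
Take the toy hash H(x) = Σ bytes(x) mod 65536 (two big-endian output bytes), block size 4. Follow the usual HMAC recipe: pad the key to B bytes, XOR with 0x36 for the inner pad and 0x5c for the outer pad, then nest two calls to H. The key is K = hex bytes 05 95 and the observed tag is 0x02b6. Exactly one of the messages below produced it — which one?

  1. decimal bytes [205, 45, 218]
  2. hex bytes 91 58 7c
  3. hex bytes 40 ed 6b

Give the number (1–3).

Key hex bytes 05 95 is 2 bytes ≤ B = 4; zero-pad to 4 bytes: K' = 05 95 00 00.
K' ⊕ ipad = 33 a3 36 36; K' ⊕ opad = 59 c9 5c 5c.
m1: inner = H(33 a3 36 36 cd 2d da) = 03 16; tag = H(59 c9 5c 5c 03 16) = 01f3
m2: inner = H(33 a3 36 36 91 58 7c) = 02 a7; tag = H(59 c9 5c 5c 02 a7) = 0283
m3: inner = H(33 a3 36 36 40 ed 6b) = 02 da; tag = H(59 c9 5c 5c 02 da) = 02b6 ← matches

3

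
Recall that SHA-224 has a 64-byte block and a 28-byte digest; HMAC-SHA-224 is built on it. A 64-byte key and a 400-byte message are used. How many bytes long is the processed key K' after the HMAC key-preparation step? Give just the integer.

64

Key is 64 ≤ 64 bytes, zero-padded: |K'| = 64.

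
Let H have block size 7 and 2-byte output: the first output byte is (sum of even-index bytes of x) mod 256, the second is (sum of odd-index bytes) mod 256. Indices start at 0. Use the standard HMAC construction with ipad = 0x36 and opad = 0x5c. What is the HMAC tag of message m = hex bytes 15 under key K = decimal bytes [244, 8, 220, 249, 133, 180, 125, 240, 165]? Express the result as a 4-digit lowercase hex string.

Key decimal bytes [244, 8, 220, 249, 133, 180, 125, 240, 165] = f4 08 dc f9 85 b4 7d f0 a5 is 9 bytes > B = 7, so hash it first: H(key) = 77 a5, then zero-pad to 7 bytes: K' = 77 a5 00 00 00 00 00.
K' ⊕ ipad = 41 93 36 36 36 36 36.  K' ⊕ opad = 2b f9 5c 5c 5c 5c 5c.
Inner input = (K'⊕ipad) ∥ m = 41 93 36 36 36 36 36 ∥ 15.
Inner hash: even-index sum = 227 mod 256 = 227; odd-index sum = 276 mod 256 = 20 → e3 14.
Outer input = (K'⊕opad) ∥ inner = 2b f9 5c 5c 5c 5c 5c ∥ e3 14.
Outer hash (tag): even-index sum = 339 mod 256 = 83; odd-index sum = 660 mod 256 = 148 → 53 94.

5394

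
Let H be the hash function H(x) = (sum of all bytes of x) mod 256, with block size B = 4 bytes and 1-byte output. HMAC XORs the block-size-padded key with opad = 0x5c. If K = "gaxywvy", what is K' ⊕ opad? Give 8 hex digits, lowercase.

Key "gaxywvy" = 67 61 78 79 77 76 79 is 7 bytes > B = 4, so hash it first: H(key) = 1f, then zero-pad to 4 bytes: K' = 1f 00 00 00.
XOR each byte with 0x5c: 1f⊕5c=43, 00⊕5c=5c, 00⊕5c=5c, 00⊕5c=5c.

435c5c5c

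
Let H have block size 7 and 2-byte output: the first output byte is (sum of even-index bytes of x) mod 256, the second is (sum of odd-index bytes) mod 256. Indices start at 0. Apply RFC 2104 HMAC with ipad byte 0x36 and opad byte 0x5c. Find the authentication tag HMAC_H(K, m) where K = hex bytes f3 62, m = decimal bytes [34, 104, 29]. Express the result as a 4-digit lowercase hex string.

Key hex bytes f3 62 is 2 bytes ≤ B = 7; zero-pad to 7 bytes: K' = f3 62 00 00 00 00 00.
K' ⊕ ipad = c5 54 36 36 36 36 36.  K' ⊕ opad = af 3e 5c 5c 5c 5c 5c.
Inner input = (K'⊕ipad) ∥ m = c5 54 36 36 36 36 36 ∥ 22 68 1d.
Inner hash: even-index sum = 463 mod 256 = 207; odd-index sum = 255 mod 256 = 255 → cf ff.
Outer input = (K'⊕opad) ∥ inner = af 3e 5c 5c 5c 5c 5c ∥ cf ff.
Outer hash (tag): even-index sum = 706 mod 256 = 194; odd-index sum = 453 mod 256 = 197 → c2 c5.

c2c5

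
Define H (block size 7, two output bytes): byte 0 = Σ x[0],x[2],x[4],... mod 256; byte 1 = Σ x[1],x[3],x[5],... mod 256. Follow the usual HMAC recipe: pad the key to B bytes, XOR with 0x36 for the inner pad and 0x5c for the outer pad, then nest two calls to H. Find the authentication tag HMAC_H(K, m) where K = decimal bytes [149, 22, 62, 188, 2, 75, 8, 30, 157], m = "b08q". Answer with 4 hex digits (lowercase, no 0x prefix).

4dae

Key decimal bytes [149, 22, 62, 188, 2, 75, 8, 30, 157] = 95 16 3e bc 02 4b 08 1e 9d is 9 bytes > B = 7, so hash it first: H(key) = 7a 3b, then zero-pad to 7 bytes: K' = 7a 3b 00 00 00 00 00.
K' ⊕ ipad = 4c 0d 36 36 36 36 36.  K' ⊕ opad = 26 67 5c 5c 5c 5c 5c.
Inner input = (K'⊕ipad) ∥ m = 4c 0d 36 36 36 36 36 ∥ 62 30 38 71.
Inner hash: even-index sum = 399 mod 256 = 143; odd-index sum = 275 mod 256 = 19 → 8f 13.
Outer input = (K'⊕opad) ∥ inner = 26 67 5c 5c 5c 5c 5c ∥ 8f 13.
Outer hash (tag): even-index sum = 333 mod 256 = 77; odd-index sum = 430 mod 256 = 174 → 4d ae.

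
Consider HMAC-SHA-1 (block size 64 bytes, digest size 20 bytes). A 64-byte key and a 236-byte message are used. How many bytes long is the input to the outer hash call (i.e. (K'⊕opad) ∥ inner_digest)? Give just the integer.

84

Key is 64 ≤ 64 bytes, zero-padded: |K'| = 64.
Outer input = (K'⊕opad) ∥ H(inner) → 64 + 20 = 84 bytes.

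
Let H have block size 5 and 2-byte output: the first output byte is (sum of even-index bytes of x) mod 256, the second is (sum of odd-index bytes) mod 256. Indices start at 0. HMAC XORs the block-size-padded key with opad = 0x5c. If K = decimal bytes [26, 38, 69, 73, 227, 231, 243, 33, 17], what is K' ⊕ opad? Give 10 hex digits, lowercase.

1a2b5c5c5c

Key decimal bytes [26, 38, 69, 73, 227, 231, 243, 33, 17] = 1a 26 45 49 e3 e7 f3 21 11 is 9 bytes > B = 5, so hash it first: H(key) = 46 77, then zero-pad to 5 bytes: K' = 46 77 00 00 00.
XOR each byte with 0x5c: 46⊕5c=1a, 77⊕5c=2b, 00⊕5c=5c, 00⊕5c=5c, 00⊕5c=5c.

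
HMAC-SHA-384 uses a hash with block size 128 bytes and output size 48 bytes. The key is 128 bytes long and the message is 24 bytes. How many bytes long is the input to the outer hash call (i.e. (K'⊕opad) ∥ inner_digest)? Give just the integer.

Key is 128 ≤ 128 bytes, zero-padded: |K'| = 128.
Outer input = (K'⊕opad) ∥ H(inner) → 128 + 48 = 176 bytes.

176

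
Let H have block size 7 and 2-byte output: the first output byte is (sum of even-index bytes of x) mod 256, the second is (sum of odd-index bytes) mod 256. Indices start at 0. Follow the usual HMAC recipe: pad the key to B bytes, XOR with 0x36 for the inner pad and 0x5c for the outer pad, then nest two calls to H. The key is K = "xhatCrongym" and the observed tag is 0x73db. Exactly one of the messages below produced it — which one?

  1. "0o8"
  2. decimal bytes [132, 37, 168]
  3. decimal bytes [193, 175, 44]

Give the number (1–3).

3

Key "xhatCrongym" = 78 68 61 74 43 72 6f 6e 67 79 6d is 11 bytes > B = 7, so hash it first: H(key) = 5f 35, then zero-pad to 7 bytes: K' = 5f 35 00 00 00 00 00.
K' ⊕ ipad = 69 03 36 36 36 36 36; K' ⊕ opad = 03 69 5c 5c 5c 5c 5c.
m1: inner = H(69 03 36 36 36 36 36 30 6f 38) = 7a d7; tag = H(03 69 5c 5c 5c 5c 5c 7a d7) = ee9b
m2: inner = H(69 03 36 36 36 36 36 84 25 a8) = 30 9b; tag = H(03 69 5c 5c 5c 5c 5c 30 9b) = b251
m3: inner = H(69 03 36 36 36 36 36 c1 af 2c) = ba 5c; tag = H(03 69 5c 5c 5c 5c 5c ba 5c) = 73db ← matches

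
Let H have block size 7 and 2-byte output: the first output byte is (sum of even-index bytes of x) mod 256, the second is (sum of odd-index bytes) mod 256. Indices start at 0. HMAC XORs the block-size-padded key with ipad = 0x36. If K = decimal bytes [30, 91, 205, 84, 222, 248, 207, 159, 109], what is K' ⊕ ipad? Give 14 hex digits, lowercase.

Key decimal bytes [30, 91, 205, 84, 222, 248, 207, 159, 109] = 1e 5b cd 54 de f8 cf 9f 6d is 9 bytes > B = 7, so hash it first: H(key) = 05 46, then zero-pad to 7 bytes: K' = 05 46 00 00 00 00 00.
XOR each byte with 0x36: 05⊕36=33, 46⊕36=70, 00⊕36=36, 00⊕36=36, 00⊕36=36, 00⊕36=36, 00⊕36=36.

33703636363636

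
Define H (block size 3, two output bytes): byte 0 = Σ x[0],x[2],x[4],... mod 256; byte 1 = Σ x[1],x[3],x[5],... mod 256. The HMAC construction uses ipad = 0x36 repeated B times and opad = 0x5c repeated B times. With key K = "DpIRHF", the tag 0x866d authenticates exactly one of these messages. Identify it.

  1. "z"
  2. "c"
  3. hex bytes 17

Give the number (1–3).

2

Key "DpIRHF" = 44 70 49 52 48 46 is 6 bytes > B = 3, so hash it first: H(key) = d5 08, then zero-pad to 3 bytes: K' = d5 08 00.
K' ⊕ ipad = e3 3e 36; K' ⊕ opad = 89 54 5c.
m1: inner = H(e3 3e 36 7a) = 19 b8; tag = H(89 54 5c 19 b8) = 9d6d
m2: inner = H(e3 3e 36 63) = 19 a1; tag = H(89 54 5c 19 a1) = 866d ← matches
m3: inner = H(e3 3e 36 17) = 19 55; tag = H(89 54 5c 19 55) = 3a6d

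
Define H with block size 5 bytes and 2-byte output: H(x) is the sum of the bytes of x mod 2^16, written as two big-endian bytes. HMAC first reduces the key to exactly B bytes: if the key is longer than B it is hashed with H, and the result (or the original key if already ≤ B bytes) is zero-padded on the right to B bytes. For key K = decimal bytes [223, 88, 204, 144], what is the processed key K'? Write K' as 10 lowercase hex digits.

Key decimal bytes [223, 88, 204, 144] = df 58 cc 90 is 4 bytes ≤ B = 5; zero-pad to 5 bytes: K' = df 58 cc 90 00.

df58cc9000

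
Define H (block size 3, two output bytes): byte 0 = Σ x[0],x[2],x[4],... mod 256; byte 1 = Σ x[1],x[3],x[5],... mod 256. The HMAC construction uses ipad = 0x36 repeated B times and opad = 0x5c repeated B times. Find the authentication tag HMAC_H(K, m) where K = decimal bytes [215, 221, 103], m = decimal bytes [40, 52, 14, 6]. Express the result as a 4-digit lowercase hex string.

e7ed

Key decimal bytes [215, 221, 103] = d7 dd 67 is exactly B = 3 bytes: K' = d7 dd 67.
K' ⊕ ipad = e1 eb 51.  K' ⊕ opad = 8b 81 3b.
Inner input = (K'⊕ipad) ∥ m = e1 eb 51 ∥ 28 34 0e 06.
Inner hash: even-index sum = 364 mod 256 = 108; odd-index sum = 289 mod 256 = 33 → 6c 21.
Outer input = (K'⊕opad) ∥ inner = 8b 81 3b ∥ 6c 21.
Outer hash (tag): even-index sum = 231 mod 256 = 231; odd-index sum = 237 mod 256 = 237 → e7 ed.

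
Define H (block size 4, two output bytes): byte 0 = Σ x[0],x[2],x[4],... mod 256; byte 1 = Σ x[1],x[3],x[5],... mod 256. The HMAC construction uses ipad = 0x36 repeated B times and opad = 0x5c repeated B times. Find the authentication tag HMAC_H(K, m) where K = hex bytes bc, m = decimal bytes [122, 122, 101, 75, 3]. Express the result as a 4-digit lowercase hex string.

Key hex bytes bc is 1 byte ≤ B = 4; zero-pad to 4 bytes: K' = bc 00 00 00.
K' ⊕ ipad = 8a 36 36 36.  K' ⊕ opad = e0 5c 5c 5c.
Inner input = (K'⊕ipad) ∥ m = 8a 36 36 36 ∥ 7a 7a 65 4b 03.
Inner hash: even-index sum = 418 mod 256 = 162; odd-index sum = 305 mod 256 = 49 → a2 31.
Outer input = (K'⊕opad) ∥ inner = e0 5c 5c 5c ∥ a2 31.
Outer hash (tag): even-index sum = 478 mod 256 = 222; odd-index sum = 233 mod 256 = 233 → de e9.

dee9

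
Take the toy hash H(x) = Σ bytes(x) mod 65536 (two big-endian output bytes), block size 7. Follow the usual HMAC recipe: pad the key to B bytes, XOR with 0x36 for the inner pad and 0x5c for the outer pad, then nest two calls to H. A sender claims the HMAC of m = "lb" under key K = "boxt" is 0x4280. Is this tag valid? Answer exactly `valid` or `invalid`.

invalid

Key "boxt" = 62 6f 78 74 is 4 bytes ≤ B = 7; zero-pad to 7 bytes: K' = 62 6f 78 74 00 00 00.
K' ⊕ ipad = 54 59 4e 42 36 36 36; K' ⊕ opad = 3e 33 24 28 5c 5c 5c.
Inner hash: sum = 84+89+78+66+54+54+54+108+98 = 685 → 02 ad.
Outer hash (recomputed tag): sum = 62+51+36+40+92+92+92+2+173 = 640 → 02 80.
Recomputed tag = 0280; claimed = 4280 → mismatch.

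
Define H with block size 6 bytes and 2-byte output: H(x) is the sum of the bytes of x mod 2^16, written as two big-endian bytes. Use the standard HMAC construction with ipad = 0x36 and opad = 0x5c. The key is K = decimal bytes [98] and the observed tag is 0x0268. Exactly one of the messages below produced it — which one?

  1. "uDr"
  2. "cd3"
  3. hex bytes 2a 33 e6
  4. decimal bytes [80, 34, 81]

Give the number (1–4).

Key decimal bytes [98] = 62 is 1 byte ≤ B = 6; zero-pad to 6 bytes: K' = 62 00 00 00 00 00.
K' ⊕ ipad = 54 36 36 36 36 36; K' ⊕ opad = 3e 5c 5c 5c 5c 5c.
m1: inner = H(54 36 36 36 36 36 75 44 72) = 02 8d; tag = H(3e 5c 5c 5c 5c 5c 02 8d) = 0299
m2: inner = H(54 36 36 36 36 36 63 64 33) = 02 5c; tag = H(3e 5c 5c 5c 5c 5c 02 5c) = 0268 ← matches
m3: inner = H(54 36 36 36 36 36 2a 33 e6) = 02 a5; tag = H(3e 5c 5c 5c 5c 5c 02 a5) = 02b1
m4: inner = H(54 36 36 36 36 36 50 22 51) = 02 25; tag = H(3e 5c 5c 5c 5c 5c 02 25) = 0231

2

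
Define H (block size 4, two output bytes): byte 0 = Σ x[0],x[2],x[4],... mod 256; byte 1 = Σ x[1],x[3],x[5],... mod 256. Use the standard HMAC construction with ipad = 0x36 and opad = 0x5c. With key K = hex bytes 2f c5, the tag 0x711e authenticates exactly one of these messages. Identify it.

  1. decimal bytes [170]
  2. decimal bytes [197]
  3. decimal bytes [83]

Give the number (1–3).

Key hex bytes 2f c5 is 2 bytes ≤ B = 4; zero-pad to 4 bytes: K' = 2f c5 00 00.
K' ⊕ ipad = 19 f3 36 36; K' ⊕ opad = 73 99 5c 5c.
m1: inner = H(19 f3 36 36 aa) = f9 29; tag = H(73 99 5c 5c f9 29) = c81e
m2: inner = H(19 f3 36 36 c5) = 14 29; tag = H(73 99 5c 5c 14 29) = e31e
m3: inner = H(19 f3 36 36 53) = a2 29; tag = H(73 99 5c 5c a2 29) = 711e ← matches

3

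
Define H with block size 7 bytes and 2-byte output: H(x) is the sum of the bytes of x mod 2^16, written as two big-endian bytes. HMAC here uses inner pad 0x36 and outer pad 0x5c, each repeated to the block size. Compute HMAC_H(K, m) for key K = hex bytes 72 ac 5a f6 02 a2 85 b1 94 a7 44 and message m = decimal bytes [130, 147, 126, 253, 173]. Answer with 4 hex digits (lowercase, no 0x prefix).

Key hex bytes 72 ac 5a f6 02 a2 85 b1 94 a7 44 is 11 bytes > B = 7, so hash it first: H(key) = 05 c7, then zero-pad to 7 bytes: K' = 05 c7 00 00 00 00 00.
K' ⊕ ipad = 33 f1 36 36 36 36 36.  K' ⊕ opad = 59 9b 5c 5c 5c 5c 5c.
Inner input = (K'⊕ipad) ∥ m = 33 f1 36 36 36 36 36 ∥ 82 93 7e fd ad.
Inner hash: sum = 51+241+54+54+54+54+54+130+147+126+253+173 = 1391 → 05 6f.
Outer input = (K'⊕opad) ∥ inner = 59 9b 5c 5c 5c 5c 5c ∥ 05 6f.
Outer hash (tag): sum = 89+155+92+92+92+92+92+5+111 = 820 → 03 34.

0334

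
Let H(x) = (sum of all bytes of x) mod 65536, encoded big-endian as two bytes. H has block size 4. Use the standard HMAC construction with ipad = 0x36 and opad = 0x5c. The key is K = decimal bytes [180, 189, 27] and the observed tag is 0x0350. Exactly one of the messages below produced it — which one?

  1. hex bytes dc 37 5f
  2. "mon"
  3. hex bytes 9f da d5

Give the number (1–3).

1

Key decimal bytes [180, 189, 27] = b4 bd 1b is 3 bytes ≤ B = 4; zero-pad to 4 bytes: K' = b4 bd 1b 00.
K' ⊕ ipad = 82 8b 2d 36; K' ⊕ opad = e8 e1 47 5c.
m1: inner = H(82 8b 2d 36 dc 37 5f) = 02 e2; tag = H(e8 e1 47 5c 02 e2) = 0350 ← matches
m2: inner = H(82 8b 2d 36 6d 6f 6e) = 02 ba; tag = H(e8 e1 47 5c 02 ba) = 0328
m3: inner = H(82 8b 2d 36 9f da d5) = 03 be; tag = H(e8 e1 47 5c 03 be) = 032d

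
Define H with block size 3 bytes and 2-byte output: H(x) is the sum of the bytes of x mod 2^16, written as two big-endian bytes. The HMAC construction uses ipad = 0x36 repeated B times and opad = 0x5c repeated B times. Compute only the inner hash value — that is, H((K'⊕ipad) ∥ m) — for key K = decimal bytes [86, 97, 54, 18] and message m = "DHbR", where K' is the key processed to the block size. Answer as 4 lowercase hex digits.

0275

Key decimal bytes [86, 97, 54, 18] = 56 61 36 12 is 4 bytes > B = 3, so hash it first: H(key) = 00 ff, then zero-pad to 3 bytes: K' = 00 ff 00.
K' ⊕ ipad = 36 c9 36.
Inner input = 36 c9 36 ∥ 44 48 62 52.
Inner hash: sum = 54+201+54+68+72+98+82 = 629 → 02 75.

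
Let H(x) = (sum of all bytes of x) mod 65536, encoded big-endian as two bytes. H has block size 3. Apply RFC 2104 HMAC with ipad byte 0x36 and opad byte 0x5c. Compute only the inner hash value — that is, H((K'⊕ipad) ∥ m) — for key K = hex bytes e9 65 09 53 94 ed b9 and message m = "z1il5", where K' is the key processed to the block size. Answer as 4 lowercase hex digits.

02f2

Key hex bytes e9 65 09 53 94 ed b9 is 7 bytes > B = 3, so hash it first: H(key) = 03 e4, then zero-pad to 3 bytes: K' = 03 e4 00.
K' ⊕ ipad = 35 d2 36.
Inner input = 35 d2 36 ∥ 7a 31 69 6c 35.
Inner hash: sum = 53+210+54+122+49+105+108+53 = 754 → 02 f2.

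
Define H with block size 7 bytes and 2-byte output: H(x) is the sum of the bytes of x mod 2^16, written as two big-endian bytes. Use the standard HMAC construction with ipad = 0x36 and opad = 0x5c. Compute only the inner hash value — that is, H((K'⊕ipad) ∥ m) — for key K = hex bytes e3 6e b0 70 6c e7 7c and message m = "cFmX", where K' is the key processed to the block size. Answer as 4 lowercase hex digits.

Key hex bytes e3 6e b0 70 6c e7 7c is exactly B = 7 bytes: K' = e3 6e b0 70 6c e7 7c.
K' ⊕ ipad = d5 58 86 46 5a d1 4a.
Inner input = d5 58 86 46 5a d1 4a ∥ 63 46 6d 58.
Inner hash: sum = 213+88+134+70+90+209+74+99+70+109+88 = 1244 → 04 dc.

04dc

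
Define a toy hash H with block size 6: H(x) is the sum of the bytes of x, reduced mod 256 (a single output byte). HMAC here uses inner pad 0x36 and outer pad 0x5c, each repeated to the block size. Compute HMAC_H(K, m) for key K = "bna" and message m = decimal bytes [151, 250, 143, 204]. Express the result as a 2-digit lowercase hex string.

Key "bna" = 62 6e 61 is 3 bytes ≤ B = 6; zero-pad to 6 bytes: K' = 62 6e 61 00 00 00.
K' ⊕ ipad = 54 58 57 36 36 36.  K' ⊕ opad = 3e 32 3d 5c 5c 5c.
Inner input = (K'⊕ipad) ∥ m = 54 58 57 36 36 36 ∥ 97 fa 8f cc.
Inner hash: sum = 84+88+87+54+54+54+151+250+143+204 = 1169; mod 256 = 145 → 91.
Outer input = (K'⊕opad) ∥ inner = 3e 32 3d 5c 5c 5c ∥ 91.
Outer hash (tag): sum = 62+50+61+92+92+92+145 = 594; mod 256 = 82 → 52.

52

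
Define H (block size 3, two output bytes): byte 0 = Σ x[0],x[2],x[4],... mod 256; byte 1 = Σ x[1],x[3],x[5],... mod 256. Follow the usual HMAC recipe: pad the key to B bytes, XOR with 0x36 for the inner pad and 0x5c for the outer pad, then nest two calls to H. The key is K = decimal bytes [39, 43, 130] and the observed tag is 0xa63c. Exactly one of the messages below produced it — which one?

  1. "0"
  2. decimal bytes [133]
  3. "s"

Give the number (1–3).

1

Key decimal bytes [39, 43, 130] = 27 2b 82 is exactly B = 3 bytes: K' = 27 2b 82.
K' ⊕ ipad = 11 1d b4; K' ⊕ opad = 7b 77 de.
m1: inner = H(11 1d b4 30) = c5 4d; tag = H(7b 77 de c5 4d) = a63c ← matches
m2: inner = H(11 1d b4 85) = c5 a2; tag = H(7b 77 de c5 a2) = fb3c
m3: inner = H(11 1d b4 73) = c5 90; tag = H(7b 77 de c5 90) = e93c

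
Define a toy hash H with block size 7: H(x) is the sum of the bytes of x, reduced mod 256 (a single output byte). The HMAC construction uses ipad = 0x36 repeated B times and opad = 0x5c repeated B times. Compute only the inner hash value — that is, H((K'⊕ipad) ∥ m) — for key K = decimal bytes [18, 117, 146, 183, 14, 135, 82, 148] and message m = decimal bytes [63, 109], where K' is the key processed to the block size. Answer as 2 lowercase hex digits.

6d

Key decimal bytes [18, 117, 146, 183, 14, 135, 82, 148] = 12 75 92 b7 0e 87 52 94 is 8 bytes > B = 7, so hash it first: H(key) = 4b, then zero-pad to 7 bytes: K' = 4b 00 00 00 00 00 00.
K' ⊕ ipad = 7d 36 36 36 36 36 36.
Inner input = 7d 36 36 36 36 36 36 ∥ 3f 6d.
Inner hash: sum = 125+54+54+54+54+54+54+63+109 = 621; mod 256 = 109 → 6d.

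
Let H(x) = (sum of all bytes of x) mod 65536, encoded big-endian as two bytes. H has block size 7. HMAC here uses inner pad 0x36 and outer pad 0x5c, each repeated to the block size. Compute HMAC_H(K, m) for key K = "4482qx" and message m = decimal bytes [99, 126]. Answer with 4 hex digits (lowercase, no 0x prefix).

Key "4482qx" = 34 34 38 32 71 78 is 6 bytes ≤ B = 7; zero-pad to 7 bytes: K' = 34 34 38 32 71 78 00.
K' ⊕ ipad = 02 02 0e 04 47 4e 36.  K' ⊕ opad = 68 68 64 6e 2d 24 5c.
Inner input = (K'⊕ipad) ∥ m = 02 02 0e 04 47 4e 36 ∥ 63 7e.
Inner hash: sum = 2+2+14+4+71+78+54+99+126 = 450 → 01 c2.
Outer input = (K'⊕opad) ∥ inner = 68 68 64 6e 2d 24 5c ∥ 01 c2.
Outer hash (tag): sum = 104+104+100+110+45+36+92+1+194 = 786 → 03 12.

0312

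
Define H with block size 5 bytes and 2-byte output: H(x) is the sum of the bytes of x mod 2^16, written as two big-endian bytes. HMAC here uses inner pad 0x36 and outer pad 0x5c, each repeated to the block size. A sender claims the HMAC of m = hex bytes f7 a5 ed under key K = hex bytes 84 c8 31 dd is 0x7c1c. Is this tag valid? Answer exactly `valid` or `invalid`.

Key hex bytes 84 c8 31 dd is 4 bytes ≤ B = 5; zero-pad to 5 bytes: K' = 84 c8 31 dd 00.
K' ⊕ ipad = b2 fe 07 eb 36; K' ⊕ opad = d8 94 6d 81 5c.
Inner hash: sum = 178+254+7+235+54+247+165+237 = 1377 → 05 61.
Outer hash (recomputed tag): sum = 216+148+109+129+92+5+97 = 796 → 03 1c.
Recomputed tag = 031c; claimed = 7c1c → mismatch.

invalid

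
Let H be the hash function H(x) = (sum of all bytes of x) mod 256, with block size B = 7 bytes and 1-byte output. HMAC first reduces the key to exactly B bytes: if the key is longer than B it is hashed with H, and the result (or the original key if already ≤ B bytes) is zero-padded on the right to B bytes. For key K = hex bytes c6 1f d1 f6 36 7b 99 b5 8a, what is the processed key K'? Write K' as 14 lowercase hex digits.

|K| = 9 > B = 7, so first hash the key.
H(K): sum = 198+31+209+246+54+123+153+181+138 = 1333; mod 256 = 53 → 35.
Zero-pad H(K) = 35 to 7 bytes: K' = 35 00 00 00 00 00 00.

35000000000000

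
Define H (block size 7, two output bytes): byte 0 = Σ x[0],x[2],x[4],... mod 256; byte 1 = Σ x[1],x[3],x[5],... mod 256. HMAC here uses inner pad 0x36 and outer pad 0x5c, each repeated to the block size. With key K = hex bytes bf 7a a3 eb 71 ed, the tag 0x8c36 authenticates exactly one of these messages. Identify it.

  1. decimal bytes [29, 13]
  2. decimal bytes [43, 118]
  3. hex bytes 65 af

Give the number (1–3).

Key hex bytes bf 7a a3 eb 71 ed is 6 bytes ≤ B = 7; zero-pad to 7 bytes: K' = bf 7a a3 eb 71 ed 00.
K' ⊕ ipad = 89 4c 95 dd 47 db 36; K' ⊕ opad = e3 26 ff b7 2d b1 5c.
m1: inner = H(89 4c 95 dd 47 db 36 1d 0d) = a8 21; tag = H(e3 26 ff b7 2d b1 5c a8 21) = 8c36 ← matches
m2: inner = H(89 4c 95 dd 47 db 36 2b 76) = 11 2f; tag = H(e3 26 ff b7 2d b1 5c 11 2f) = 9a9f
m3: inner = H(89 4c 95 dd 47 db 36 65 af) = 4a 69; tag = H(e3 26 ff b7 2d b1 5c 4a 69) = d4d8

1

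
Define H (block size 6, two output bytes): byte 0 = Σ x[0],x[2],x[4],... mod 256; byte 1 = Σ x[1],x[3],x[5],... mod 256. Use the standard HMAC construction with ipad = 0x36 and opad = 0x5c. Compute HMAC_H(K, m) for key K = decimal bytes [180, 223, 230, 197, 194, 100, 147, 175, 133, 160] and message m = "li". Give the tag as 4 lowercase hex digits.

Key decimal bytes [180, 223, 230, 197, 194, 100, 147, 175, 133, 160] = b4 df e6 c5 c2 64 93 af 85 a0 is 10 bytes > B = 6, so hash it first: H(key) = 74 57, then zero-pad to 6 bytes: K' = 74 57 00 00 00 00.
K' ⊕ ipad = 42 61 36 36 36 36.  K' ⊕ opad = 28 0b 5c 5c 5c 5c.
Inner input = (K'⊕ipad) ∥ m = 42 61 36 36 36 36 ∥ 6c 69.
Inner hash: even-index sum = 282 mod 256 = 26; odd-index sum = 310 mod 256 = 54 → 1a 36.
Outer input = (K'⊕opad) ∥ inner = 28 0b 5c 5c 5c 5c ∥ 1a 36.
Outer hash (tag): even-index sum = 250 mod 256 = 250; odd-index sum = 249 mod 256 = 249 → fa f9.

faf9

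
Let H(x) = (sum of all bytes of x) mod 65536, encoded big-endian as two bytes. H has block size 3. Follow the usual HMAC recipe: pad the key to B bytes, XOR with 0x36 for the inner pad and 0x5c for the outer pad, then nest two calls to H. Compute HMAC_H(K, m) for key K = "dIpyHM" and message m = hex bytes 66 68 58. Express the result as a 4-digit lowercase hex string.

Key "dIpyHM" = 64 49 70 79 48 4d is 6 bytes > B = 3, so hash it first: H(key) = 02 2b, then zero-pad to 3 bytes: K' = 02 2b 00.
K' ⊕ ipad = 34 1d 36.  K' ⊕ opad = 5e 77 5c.
Inner input = (K'⊕ipad) ∥ m = 34 1d 36 ∥ 66 68 58.
Inner hash: sum = 52+29+54+102+104+88 = 429 → 01 ad.
Outer input = (K'⊕opad) ∥ inner = 5e 77 5c ∥ 01 ad.
Outer hash (tag): sum = 94+119+92+1+173 = 479 → 01 df.

01df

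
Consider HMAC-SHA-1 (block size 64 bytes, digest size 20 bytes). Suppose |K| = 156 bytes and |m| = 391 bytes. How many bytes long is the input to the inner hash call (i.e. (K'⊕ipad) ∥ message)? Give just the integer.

Key is 156 > 64 bytes, so it is hashed to 20 bytes then zero-padded to 64: |K'| = 64.
Inner input = (K'⊕ipad) ∥ m → 64 + 391 = 455 bytes.

455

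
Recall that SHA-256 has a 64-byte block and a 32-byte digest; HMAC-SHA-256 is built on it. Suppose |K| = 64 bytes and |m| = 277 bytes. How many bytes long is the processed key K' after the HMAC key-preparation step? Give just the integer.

Key is 64 ≤ 64 bytes, zero-padded: |K'| = 64.

64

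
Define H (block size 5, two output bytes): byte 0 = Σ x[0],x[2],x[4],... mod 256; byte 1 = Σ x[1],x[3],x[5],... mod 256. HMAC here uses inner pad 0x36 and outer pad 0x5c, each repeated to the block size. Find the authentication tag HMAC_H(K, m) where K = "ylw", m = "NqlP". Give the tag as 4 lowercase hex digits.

f613

Key "ylw" = 79 6c 77 is 3 bytes ≤ B = 5; zero-pad to 5 bytes: K' = 79 6c 77 00 00.
K' ⊕ ipad = 4f 5a 41 36 36.  K' ⊕ opad = 25 30 2b 5c 5c.
Inner input = (K'⊕ipad) ∥ m = 4f 5a 41 36 36 ∥ 4e 71 6c 50.
Inner hash: even-index sum = 391 mod 256 = 135; odd-index sum = 330 mod 256 = 74 → 87 4a.
Outer input = (K'⊕opad) ∥ inner = 25 30 2b 5c 5c ∥ 87 4a.
Outer hash (tag): even-index sum = 246 mod 256 = 246; odd-index sum = 275 mod 256 = 19 → f6 13.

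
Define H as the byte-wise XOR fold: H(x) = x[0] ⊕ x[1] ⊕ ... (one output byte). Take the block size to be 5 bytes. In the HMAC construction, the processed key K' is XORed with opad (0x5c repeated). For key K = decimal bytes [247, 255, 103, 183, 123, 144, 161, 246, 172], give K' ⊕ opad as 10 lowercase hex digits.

945c5c5c5c

Key decimal bytes [247, 255, 103, 183, 123, 144, 161, 246, 172] = f7 ff 67 b7 7b 90 a1 f6 ac is 9 bytes > B = 5, so hash it first: H(key) = c8, then zero-pad to 5 bytes: K' = c8 00 00 00 00.
XOR each byte with 0x5c: c8⊕5c=94, 00⊕5c=5c, 00⊕5c=5c, 00⊕5c=5c, 00⊕5c=5c.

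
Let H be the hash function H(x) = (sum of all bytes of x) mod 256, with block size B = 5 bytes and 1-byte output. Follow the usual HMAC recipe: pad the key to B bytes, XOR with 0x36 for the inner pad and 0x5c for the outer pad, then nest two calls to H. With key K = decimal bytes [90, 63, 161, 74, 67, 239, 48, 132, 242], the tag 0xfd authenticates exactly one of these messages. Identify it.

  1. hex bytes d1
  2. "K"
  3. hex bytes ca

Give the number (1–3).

Key decimal bytes [90, 63, 161, 74, 67, 239, 48, 132, 242] = 5a 3f a1 4a 43 ef 30 84 f2 is 9 bytes > B = 5, so hash it first: H(key) = 5c, then zero-pad to 5 bytes: K' = 5c 00 00 00 00.
K' ⊕ ipad = 6a 36 36 36 36; K' ⊕ opad = 00 5c 5c 5c 5c.
m1: inner = H(6a 36 36 36 36 d1) = 13; tag = H(00 5c 5c 5c 5c 13) = 83
m2: inner = H(6a 36 36 36 36 4b) = 8d; tag = H(00 5c 5c 5c 5c 8d) = fd ← matches
m3: inner = H(6a 36 36 36 36 ca) = 0c; tag = H(00 5c 5c 5c 5c 0c) = 7c

2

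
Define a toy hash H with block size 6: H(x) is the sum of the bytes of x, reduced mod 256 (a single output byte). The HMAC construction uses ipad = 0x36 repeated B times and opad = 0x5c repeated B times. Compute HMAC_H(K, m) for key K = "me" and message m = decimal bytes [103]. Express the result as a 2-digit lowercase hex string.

Key "me" = 6d 65 is 2 bytes ≤ B = 6; zero-pad to 6 bytes: K' = 6d 65 00 00 00 00.
K' ⊕ ipad = 5b 53 36 36 36 36.  K' ⊕ opad = 31 39 5c 5c 5c 5c.
Inner input = (K'⊕ipad) ∥ m = 5b 53 36 36 36 36 ∥ 67.
Inner hash: sum = 91+83+54+54+54+54+103 = 493; mod 256 = 237 → ed.
Outer input = (K'⊕opad) ∥ inner = 31 39 5c 5c 5c 5c ∥ ed.
Outer hash (tag): sum = 49+57+92+92+92+92+237 = 711; mod 256 = 199 → c7.

c7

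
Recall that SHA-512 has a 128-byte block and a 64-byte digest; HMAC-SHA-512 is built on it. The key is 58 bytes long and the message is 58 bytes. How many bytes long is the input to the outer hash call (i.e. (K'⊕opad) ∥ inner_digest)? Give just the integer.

Key is 58 ≤ 128 bytes, zero-padded: |K'| = 128.
Outer input = (K'⊕opad) ∥ H(inner) → 128 + 64 = 192 bytes.

192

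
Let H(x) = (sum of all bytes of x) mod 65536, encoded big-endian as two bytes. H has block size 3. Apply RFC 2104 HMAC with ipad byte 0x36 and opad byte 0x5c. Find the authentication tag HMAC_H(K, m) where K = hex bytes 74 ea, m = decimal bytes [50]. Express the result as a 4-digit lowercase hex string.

Key hex bytes 74 ea is 2 bytes ≤ B = 3; zero-pad to 3 bytes: K' = 74 ea 00.
K' ⊕ ipad = 42 dc 36.  K' ⊕ opad = 28 b6 5c.
Inner input = (K'⊕ipad) ∥ m = 42 dc 36 ∥ 32.
Inner hash: sum = 66+220+54+50 = 390 → 01 86.
Outer input = (K'⊕opad) ∥ inner = 28 b6 5c ∥ 01 86.
Outer hash (tag): sum = 40+182+92+1+134 = 449 → 01 c1.

01c1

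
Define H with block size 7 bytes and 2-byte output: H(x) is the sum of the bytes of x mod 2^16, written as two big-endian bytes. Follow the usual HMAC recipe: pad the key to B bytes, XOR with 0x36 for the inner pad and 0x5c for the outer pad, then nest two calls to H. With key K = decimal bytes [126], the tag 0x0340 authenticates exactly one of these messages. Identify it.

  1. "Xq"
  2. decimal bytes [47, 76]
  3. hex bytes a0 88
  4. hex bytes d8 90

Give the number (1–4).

4

Key decimal bytes [126] = 7e is 1 byte ≤ B = 7; zero-pad to 7 bytes: K' = 7e 00 00 00 00 00 00.
K' ⊕ ipad = 48 36 36 36 36 36 36; K' ⊕ opad = 22 5c 5c 5c 5c 5c 5c.
m1: inner = H(48 36 36 36 36 36 36 58 71) = 02 55; tag = H(22 5c 5c 5c 5c 5c 5c 02 55) = 02a1
m2: inner = H(48 36 36 36 36 36 36 2f 4c) = 02 07; tag = H(22 5c 5c 5c 5c 5c 5c 02 07) = 0253
m3: inner = H(48 36 36 36 36 36 36 a0 88) = 02 b4; tag = H(22 5c 5c 5c 5c 5c 5c 02 b4) = 0300
m4: inner = H(48 36 36 36 36 36 36 d8 90) = 02 f4; tag = H(22 5c 5c 5c 5c 5c 5c 02 f4) = 0340 ← matches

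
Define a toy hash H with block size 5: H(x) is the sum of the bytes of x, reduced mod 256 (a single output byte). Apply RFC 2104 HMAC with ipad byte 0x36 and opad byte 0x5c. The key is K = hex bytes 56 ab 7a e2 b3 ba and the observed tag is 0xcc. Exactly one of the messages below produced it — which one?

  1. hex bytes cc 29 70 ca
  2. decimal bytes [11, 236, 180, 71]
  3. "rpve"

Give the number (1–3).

Key hex bytes 56 ab 7a e2 b3 ba is 6 bytes > B = 5, so hash it first: H(key) = ca, then zero-pad to 5 bytes: K' = ca 00 00 00 00.
K' ⊕ ipad = fc 36 36 36 36; K' ⊕ opad = 96 5c 5c 5c 5c.
m1: inner = H(fc 36 36 36 36 cc 29 70 ca) = 03; tag = H(96 5c 5c 5c 5c 03) = 09
m2: inner = H(fc 36 36 36 36 0b ec b4 47) = c6; tag = H(96 5c 5c 5c 5c c6) = cc ← matches
m3: inner = H(fc 36 36 36 36 72 70 76 65) = 91; tag = H(96 5c 5c 5c 5c 91) = 97

2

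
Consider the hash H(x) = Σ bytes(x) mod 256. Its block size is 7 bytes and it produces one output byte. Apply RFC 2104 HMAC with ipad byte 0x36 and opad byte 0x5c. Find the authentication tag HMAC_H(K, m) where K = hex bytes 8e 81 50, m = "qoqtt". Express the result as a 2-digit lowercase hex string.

Key hex bytes 8e 81 50 is 3 bytes ≤ B = 7; zero-pad to 7 bytes: K' = 8e 81 50 00 00 00 00.
K' ⊕ ipad = b8 b7 66 36 36 36 36.  K' ⊕ opad = d2 dd 0c 5c 5c 5c 5c.
Inner input = (K'⊕ipad) ∥ m = b8 b7 66 36 36 36 36 ∥ 71 6f 71 74 74.
Inner hash: sum = 184+183+102+54+54+54+54+113+111+113+116+116 = 1254; mod 256 = 230 → e6.
Outer input = (K'⊕opad) ∥ inner = d2 dd 0c 5c 5c 5c 5c ∥ e6.
Outer hash (tag): sum = 210+221+12+92+92+92+92+230 = 1041; mod 256 = 17 → 11.

11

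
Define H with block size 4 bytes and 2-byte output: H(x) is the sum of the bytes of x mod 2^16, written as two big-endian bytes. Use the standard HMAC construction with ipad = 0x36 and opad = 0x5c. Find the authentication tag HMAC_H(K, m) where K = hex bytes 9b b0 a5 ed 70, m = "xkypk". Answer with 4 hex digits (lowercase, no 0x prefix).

017e

Key hex bytes 9b b0 a5 ed 70 is 5 bytes > B = 4, so hash it first: H(key) = 03 4d, then zero-pad to 4 bytes: K' = 03 4d 00 00.
K' ⊕ ipad = 35 7b 36 36.  K' ⊕ opad = 5f 11 5c 5c.
Inner input = (K'⊕ipad) ∥ m = 35 7b 36 36 ∥ 78 6b 79 70 6b.
Inner hash: sum = 53+123+54+54+120+107+121+112+107 = 851 → 03 53.
Outer input = (K'⊕opad) ∥ inner = 5f 11 5c 5c ∥ 03 53.
Outer hash (tag): sum = 95+17+92+92+3+83 = 382 → 01 7e.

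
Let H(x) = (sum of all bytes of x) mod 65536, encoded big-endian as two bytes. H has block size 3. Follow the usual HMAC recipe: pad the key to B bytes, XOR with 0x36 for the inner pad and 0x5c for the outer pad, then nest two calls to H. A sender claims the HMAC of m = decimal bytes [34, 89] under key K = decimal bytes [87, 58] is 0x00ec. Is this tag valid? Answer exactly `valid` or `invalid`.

Key decimal bytes [87, 58] = 57 3a is 2 bytes ≤ B = 3; zero-pad to 3 bytes: K' = 57 3a 00.
K' ⊕ ipad = 61 0c 36; K' ⊕ opad = 0b 66 5c.
Inner hash: sum = 97+12+54+34+89 = 286 → 01 1e.
Outer hash (recomputed tag): sum = 11+102+92+1+30 = 236 → 00 ec.
Recomputed tag = 00ec; claimed = 00ec → match.

valid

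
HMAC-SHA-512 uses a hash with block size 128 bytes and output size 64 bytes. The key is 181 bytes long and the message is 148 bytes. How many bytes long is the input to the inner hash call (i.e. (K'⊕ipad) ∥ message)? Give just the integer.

276

Key is 181 > 128 bytes, so it is hashed to 64 bytes then zero-padded to 128: |K'| = 128.
Inner input = (K'⊕ipad) ∥ m → 128 + 148 = 276 bytes.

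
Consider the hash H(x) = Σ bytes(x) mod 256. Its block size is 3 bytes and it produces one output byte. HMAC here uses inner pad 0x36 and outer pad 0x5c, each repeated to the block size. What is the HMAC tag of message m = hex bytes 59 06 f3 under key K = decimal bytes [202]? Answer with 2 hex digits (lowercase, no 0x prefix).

08

Key decimal bytes [202] = ca is 1 byte ≤ B = 3; zero-pad to 3 bytes: K' = ca 00 00.
K' ⊕ ipad = fc 36 36.  K' ⊕ opad = 96 5c 5c.
Inner input = (K'⊕ipad) ∥ m = fc 36 36 ∥ 59 06 f3.
Inner hash: sum = 252+54+54+89+6+243 = 698; mod 256 = 186 → ba.
Outer input = (K'⊕opad) ∥ inner = 96 5c 5c ∥ ba.
Outer hash (tag): sum = 150+92+92+186 = 520; mod 256 = 8 → 08.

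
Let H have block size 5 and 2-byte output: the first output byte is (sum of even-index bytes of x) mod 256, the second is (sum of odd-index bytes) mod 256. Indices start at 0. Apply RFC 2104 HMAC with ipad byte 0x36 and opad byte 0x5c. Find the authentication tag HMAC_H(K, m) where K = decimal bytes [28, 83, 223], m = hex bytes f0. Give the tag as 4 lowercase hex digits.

Key decimal bytes [28, 83, 223] = 1c 53 df is 3 bytes ≤ B = 5; zero-pad to 5 bytes: K' = 1c 53 df 00 00.
K' ⊕ ipad = 2a 65 e9 36 36.  K' ⊕ opad = 40 0f 83 5c 5c.
Inner input = (K'⊕ipad) ∥ m = 2a 65 e9 36 36 ∥ f0.
Inner hash: even-index sum = 329 mod 256 = 73; odd-index sum = 395 mod 256 = 139 → 49 8b.
Outer input = (K'⊕opad) ∥ inner = 40 0f 83 5c 5c ∥ 49 8b.
Outer hash (tag): even-index sum = 426 mod 256 = 170; odd-index sum = 180 mod 256 = 180 → aa b4.

aab4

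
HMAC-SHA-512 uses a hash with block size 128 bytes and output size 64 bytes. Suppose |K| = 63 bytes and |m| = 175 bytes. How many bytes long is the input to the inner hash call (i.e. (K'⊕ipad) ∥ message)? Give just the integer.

303

Key is 63 ≤ 128 bytes, zero-padded: |K'| = 128.
Inner input = (K'⊕ipad) ∥ m → 128 + 175 = 303 bytes.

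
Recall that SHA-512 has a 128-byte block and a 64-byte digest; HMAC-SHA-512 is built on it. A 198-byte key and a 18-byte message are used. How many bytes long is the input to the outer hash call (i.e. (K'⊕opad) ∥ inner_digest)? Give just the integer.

Key is 198 > 128 bytes, so it is hashed to 64 bytes then zero-padded to 128: |K'| = 128.
Outer input = (K'⊕opad) ∥ H(inner) → 128 + 64 = 192 bytes.

192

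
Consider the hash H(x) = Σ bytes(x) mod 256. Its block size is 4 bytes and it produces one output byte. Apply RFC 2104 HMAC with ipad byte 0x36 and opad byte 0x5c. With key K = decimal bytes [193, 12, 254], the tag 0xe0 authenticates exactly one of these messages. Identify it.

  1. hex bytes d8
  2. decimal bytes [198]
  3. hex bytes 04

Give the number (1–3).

2

Key decimal bytes [193, 12, 254] = c1 0c fe is 3 bytes ≤ B = 4; zero-pad to 4 bytes: K' = c1 0c fe 00.
K' ⊕ ipad = f7 3a c8 36; K' ⊕ opad = 9d 50 a2 5c.
m1: inner = H(f7 3a c8 36 d8) = 07; tag = H(9d 50 a2 5c 07) = f2
m2: inner = H(f7 3a c8 36 c6) = f5; tag = H(9d 50 a2 5c f5) = e0 ← matches
m3: inner = H(f7 3a c8 36 04) = 33; tag = H(9d 50 a2 5c 33) = 1e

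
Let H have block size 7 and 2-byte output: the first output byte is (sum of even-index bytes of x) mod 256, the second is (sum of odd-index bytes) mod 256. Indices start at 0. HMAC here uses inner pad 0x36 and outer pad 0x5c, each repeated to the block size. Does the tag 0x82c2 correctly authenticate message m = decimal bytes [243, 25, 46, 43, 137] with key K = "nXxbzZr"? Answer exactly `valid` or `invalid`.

Key "nXxbzZr" = 6e 58 78 62 7a 5a 72 is exactly B = 7 bytes: K' = 6e 58 78 62 7a 5a 72.
K' ⊕ ipad = 58 6e 4e 54 4c 6c 44; K' ⊕ opad = 32 04 24 3e 26 06 2e.
Inner hash: even-index sum = 378 mod 256 = 122; odd-index sum = 728 mod 256 = 216 → 7a d8.
Outer hash (recomputed tag): even-index sum = 386 mod 256 = 130; odd-index sum = 194 mod 256 = 194 → 82 c2.
Recomputed tag = 82c2; claimed = 82c2 → match.

valid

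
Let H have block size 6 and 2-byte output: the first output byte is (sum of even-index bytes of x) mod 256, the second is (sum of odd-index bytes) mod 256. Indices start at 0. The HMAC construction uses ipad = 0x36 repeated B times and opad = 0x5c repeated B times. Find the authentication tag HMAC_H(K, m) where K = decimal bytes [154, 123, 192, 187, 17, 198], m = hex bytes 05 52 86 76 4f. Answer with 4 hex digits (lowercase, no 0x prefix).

523a

Key decimal bytes [154, 123, 192, 187, 17, 198] = 9a 7b c0 bb 11 c6 is exactly B = 6 bytes: K' = 9a 7b c0 bb 11 c6.
K' ⊕ ipad = ac 4d f6 8d 27 f0.  K' ⊕ opad = c6 27 9c e7 4d 9a.
Inner input = (K'⊕ipad) ∥ m = ac 4d f6 8d 27 f0 ∥ 05 52 86 76 4f.
Inner hash: even-index sum = 675 mod 256 = 163; odd-index sum = 658 mod 256 = 146 → a3 92.
Outer input = (K'⊕opad) ∥ inner = c6 27 9c e7 4d 9a ∥ a3 92.
Outer hash (tag): even-index sum = 594 mod 256 = 82; odd-index sum = 570 mod 256 = 58 → 52 3a.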